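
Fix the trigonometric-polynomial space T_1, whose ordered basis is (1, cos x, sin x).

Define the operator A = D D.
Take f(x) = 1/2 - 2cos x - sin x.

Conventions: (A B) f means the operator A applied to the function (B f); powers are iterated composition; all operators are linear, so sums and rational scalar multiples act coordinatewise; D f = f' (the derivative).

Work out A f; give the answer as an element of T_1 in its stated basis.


the result is g(x) = 2cos x + sin x

D f = -cos x + 2sin x
D D f = 2cos x + sin x


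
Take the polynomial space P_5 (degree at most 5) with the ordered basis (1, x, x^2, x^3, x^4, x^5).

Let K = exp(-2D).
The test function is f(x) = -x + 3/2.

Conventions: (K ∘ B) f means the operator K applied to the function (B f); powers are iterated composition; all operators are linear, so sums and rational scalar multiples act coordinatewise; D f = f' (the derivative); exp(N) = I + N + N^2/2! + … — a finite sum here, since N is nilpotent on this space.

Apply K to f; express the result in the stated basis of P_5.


order-1 term: 2
the series for exp(-2D) f terminates at order 1
exp(-2D) f = -x + 7/2

the image equals g(x) = -x + 7/2


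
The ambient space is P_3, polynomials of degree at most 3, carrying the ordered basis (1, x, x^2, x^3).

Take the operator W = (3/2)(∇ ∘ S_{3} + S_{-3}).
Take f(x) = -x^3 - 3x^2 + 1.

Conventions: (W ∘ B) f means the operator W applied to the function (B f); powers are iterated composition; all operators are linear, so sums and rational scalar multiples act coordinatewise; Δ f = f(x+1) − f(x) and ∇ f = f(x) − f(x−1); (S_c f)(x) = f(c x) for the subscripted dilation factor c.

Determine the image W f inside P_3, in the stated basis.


S_{3} f = -27x^3 - 27x^2 + 1
∇ S_{3} f = -81x^2 + 27x
S_{-3} f = 27x^3 - 27x^2 + 1
(∇ ∘ S_{3} + S_{-3}) f = 27x^3 - 108x^2 + 27x + 1
((3/2)(∇ ∘ S_{3} + S_{-3})) f = (81/2)x^3 - 162x^2 + (81/2)x + 3/2

the result is g(x) = (81/2)x^3 - 162x^2 + (81/2)x + 3/2


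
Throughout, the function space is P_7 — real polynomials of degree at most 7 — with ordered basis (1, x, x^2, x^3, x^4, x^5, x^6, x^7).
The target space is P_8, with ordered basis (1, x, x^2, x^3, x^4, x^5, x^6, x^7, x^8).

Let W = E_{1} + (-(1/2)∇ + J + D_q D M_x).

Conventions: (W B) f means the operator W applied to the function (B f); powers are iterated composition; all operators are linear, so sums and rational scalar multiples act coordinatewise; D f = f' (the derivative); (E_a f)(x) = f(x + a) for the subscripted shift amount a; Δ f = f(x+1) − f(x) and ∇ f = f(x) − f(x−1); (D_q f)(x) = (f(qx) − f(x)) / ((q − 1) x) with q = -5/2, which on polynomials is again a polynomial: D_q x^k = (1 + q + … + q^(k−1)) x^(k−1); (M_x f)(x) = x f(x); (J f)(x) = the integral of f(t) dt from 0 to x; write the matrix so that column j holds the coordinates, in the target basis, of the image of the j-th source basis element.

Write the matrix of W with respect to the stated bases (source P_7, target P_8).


the matrix is [[1, 5/2, 3/2, 1/2, 3/2, 1/2, 3/2, 1/2]; [1, 1, -7/2, 9/2, 2, 15/2, 3, 21/2]; [0, 1/2, 1, 41/2, 9, 5, 45/2, 21/2]; [0, 0, 1/3, 1, -419/8, 15, 10, 105/2]; [0, 0, 0, 1/4, 1, 1373/8, 45/2, 35/2]; [0, 0, 0, 0, 1/5, 1, -15465/32, 63/2]; [0, 0, 0, 0, 0, 1/6, 1, 11207/8]; [0, 0, 0, 0, 0, 0, 1/7, 1]; [0, 0, 0, 0, 0, 0, 0, 1/8]] (rows listed top to bottom)

image of 1: x + 1
image of x: (1/2)x^2 + x + 5/2
image of x^2: (1/3)x^3 + x^2 - (7/2)x + 3/2
image of x^3: (1/4)x^4 + x^3 + (41/2)x^2 + (9/2)x + 1/2
image of x^4: (1/5)x^5 + x^4 - (419/8)x^3 + 9x^2 + 2x + 3/2
image of x^5: (1/6)x^6 + x^5 + (1373/8)x^4 + 15x^3 + 5x^2 + (15/2)x + 1/2
image of x^6: (1/7)x^7 + x^6 - (15465/32)x^5 + (45/2)x^4 + 10x^3 + (45/2)x^2 + 3x + 3/2
image of x^7: (1/8)x^8 + x^7 + (11207/8)x^6 + (63/2)x^5 + (35/2)x^4 + (105/2)x^3 + (21/2)x^2 + (21/2)x + 1/2
each image's coordinates form column j of the matrix


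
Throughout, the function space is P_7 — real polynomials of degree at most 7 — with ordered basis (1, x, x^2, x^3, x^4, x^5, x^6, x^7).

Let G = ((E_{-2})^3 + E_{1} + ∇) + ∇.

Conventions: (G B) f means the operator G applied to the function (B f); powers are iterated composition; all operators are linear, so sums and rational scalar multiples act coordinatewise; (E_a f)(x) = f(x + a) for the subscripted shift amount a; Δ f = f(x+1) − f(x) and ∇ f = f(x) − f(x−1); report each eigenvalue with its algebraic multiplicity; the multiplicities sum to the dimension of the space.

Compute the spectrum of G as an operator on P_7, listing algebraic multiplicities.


image of 1: 2
image of x: 2x - 3
image of x^2: 2x^2 - 6x + 35
image of x^3: 2x^3 - 9x^2 + 105x - 213
image of x^4: 2x^4 - 12x^3 + 210x^2 - 852x + 1295
image of x^5: 2x^5 - 15x^4 + 350x^3 - 2130x^2 + 6475x - 7773
image of x^6: 2x^6 - 18x^5 + 525x^4 - 4260x^3 + 19425x^2 - 46638x + 46655
image of x^7: 2x^7 - 21x^6 + 735x^5 - 7455x^4 + 45325x^3 - 163233x^2 + 326585x - 279933
the matrix is upper triangular; its diagonal is (2, 2, 2, 2, 2, 2, 2, 2)
for a triangular matrix the eigenvalues are the diagonal entries, with algebraic multiplicity their repetition count

λ = 2 (multiplicity 8)


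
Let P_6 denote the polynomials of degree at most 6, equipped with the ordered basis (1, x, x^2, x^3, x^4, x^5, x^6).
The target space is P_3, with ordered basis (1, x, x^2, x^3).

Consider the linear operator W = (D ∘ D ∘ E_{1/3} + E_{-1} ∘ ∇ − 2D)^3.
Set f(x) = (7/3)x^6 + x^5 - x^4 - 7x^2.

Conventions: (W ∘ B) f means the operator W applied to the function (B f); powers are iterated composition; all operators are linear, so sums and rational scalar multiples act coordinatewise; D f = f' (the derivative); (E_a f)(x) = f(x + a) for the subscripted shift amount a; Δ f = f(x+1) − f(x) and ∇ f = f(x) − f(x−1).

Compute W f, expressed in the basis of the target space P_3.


E_{1/3} f = (7/3)x^6 + (17/3)x^5 + (41/9)x^4 + (122/81)x^3 - (556/81)x^2 - (1141/243)x - 1712/2187
D E_{1/3} f = 14x^5 + (85/3)x^4 + (164/9)x^3 + (122/27)x^2 - (1112/81)x - 1141/243
D D E_{1/3} f = 70x^4 + (340/3)x^3 + (164/3)x^2 + (244/27)x - 1112/81
∇ f = 14x^5 - 30x^4 + (98/3)x^3 - 19x^2 - 9x + 20/3
E_{-1} ∇ f = 14x^5 - 100x^4 + (878/3)x^3 - 437x^2 + 317x - 80
D f = 14x^5 + 5x^4 - 4x^3 - 14x
(-2D) f = -28x^5 - 10x^4 + 8x^3 + 28x
(D ∘ D ∘ E_{1/3} + E_{-1} ∘ ∇ − 2D) f = -14x^5 - 40x^4 + 414x^3 - (1147/3)x^2 + (9559/27)x - 7592/81
E_{1/3} (D ∘ D ∘ E_{1/3} + E_{-1} ∘ ∇ − 2D) f = -14x^5 - (190/3)x^4 + (3106/9)x^3 - (5/27)x^2 + (18659/81)x - 830/243
D E_{1/3} (D ∘ D ∘ E_{1/3} + E_{-1} ∘ ∇ − 2D) f = -70x^4 - (760/3)x^3 + (3106/3)x^2 - (10/27)x + 18659/81
D D E_{1/3} (D ∘ D ∘ E_{1/3} + E_{-1} ∘ ∇ − 2D) f = -280x^3 - 760x^2 + (6212/3)x - 10/27
∇ (D ∘ D ∘ E_{1/3} + E_{-1} ∘ ∇ − 2D) f = -70x^4 - 20x^3 + 1342x^2 - (6290/3)x + 31762/27
E_{-1} ∇ (D ∘ D ∘ E_{1/3} + E_{-1} ∘ ∇ − 2D) f = -70x^4 + 260x^3 + 982x^2 - (13682/3)x + 123256/27
D (D ∘ D ∘ E_{1/3} + E_{-1} ∘ ∇ − 2D) f = -70x^4 - 160x^3 + 1242x^2 - (2294/3)x + 9559/27
(-2D) (D ∘ D ∘ E_{1/3} + E_{-1} ∘ ∇ − 2D) f = 140x^4 + 320x^3 - 2484x^2 + (4588/3)x - 19118/27
(D ∘ D ∘ E_{1/3} + E_{-1} ∘ ∇ − 2D) (D ∘ D ∘ E_{1/3} + E_{-1} ∘ ∇ − 2D) f = 70x^4 + 300x^3 - 2262x^2 - (2882/3)x + 104128/27
E_{1/3} (D ∘ D ∘ E_{1/3} + E_{-1} ∘ ∇ − 2D) (D ∘ D ∘ E_{1/3} + E_{-1} ∘ ∇ − 2D) f = 70x^4 + (1180/3)x^3 - (5746/3)x^2 - (63674/27)x + 267058/81
D E_{1/3} (D ∘ D ∘ E_{1/3} + E_{-1} ∘ ∇ − 2D) (D ∘ D ∘ E_{1/3} + E_{-1} ∘ ∇ − 2D) f = 280x^3 + 1180x^2 - (11492/3)x - 63674/27
D D E_{1/3} (D ∘ D ∘ E_{1/3} + E_{-1} ∘ ∇ − 2D) (D ∘ D ∘ E_{1/3} + E_{-1} ∘ ∇ − 2D) f = 840x^2 + 2360x - 11492/3
∇ (D ∘ D ∘ E_{1/3} + E_{-1} ∘ ∇ − 2D) (D ∘ D ∘ E_{1/3} + E_{-1} ∘ ∇ − 2D) f = 280x^3 + 480x^2 - 5144x + 4594/3
E_{-1} ∇ (D ∘ D ∘ E_{1/3} + E_{-1} ∘ ∇ − 2D) (D ∘ D ∘ E_{1/3} + E_{-1} ∘ ∇ − 2D) f = 280x^3 - 360x^2 - 5264x + 20626/3
D (D ∘ D ∘ E_{1/3} + E_{-1} ∘ ∇ − 2D) (D ∘ D ∘ E_{1/3} + E_{-1} ∘ ∇ − 2D) f = 280x^3 + 900x^2 - 4524x - 2882/3
(-2D) (D ∘ D ∘ E_{1/3} + E_{-1} ∘ ∇ − 2D) (D ∘ D ∘ E_{1/3} + E_{-1} ∘ ∇ − 2D) f = -560x^3 - 1800x^2 + 9048x + 5764/3
(D ∘ D ∘ E_{1/3} + E_{-1} ∘ ∇ − 2D) (D ∘ D ∘ E_{1/3} + E_{-1} ∘ ∇ − 2D) (D ∘ D ∘ E_{1/3} + E_{-1} ∘ ∇ − 2D) f = -280x^3 - 1320x^2 + 6144x + 4966

the result is g(x) = -280x^3 - 1320x^2 + 6144x + 4966


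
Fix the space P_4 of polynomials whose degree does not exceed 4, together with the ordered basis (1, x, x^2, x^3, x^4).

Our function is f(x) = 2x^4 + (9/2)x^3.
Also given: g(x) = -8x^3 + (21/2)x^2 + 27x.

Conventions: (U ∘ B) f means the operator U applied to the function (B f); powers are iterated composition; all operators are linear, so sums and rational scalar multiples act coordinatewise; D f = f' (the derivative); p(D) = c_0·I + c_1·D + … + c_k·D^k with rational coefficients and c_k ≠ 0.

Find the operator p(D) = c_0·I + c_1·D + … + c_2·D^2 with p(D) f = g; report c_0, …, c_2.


p(D) = -D + D^2, i.e. c_0 = 0, c_1 = -1, c_2 = 1

D^0 f = 2x^4 + (9/2)x^3
D^1 f = 8x^3 + (27/2)x^2
D^2 f = 24x^2 + 27x
matching coefficients of g against c_0 f + c_1 Df + … from the top degree down determines the c_i
solution: c_0 = 0, c_1 = -1, c_2 = 1


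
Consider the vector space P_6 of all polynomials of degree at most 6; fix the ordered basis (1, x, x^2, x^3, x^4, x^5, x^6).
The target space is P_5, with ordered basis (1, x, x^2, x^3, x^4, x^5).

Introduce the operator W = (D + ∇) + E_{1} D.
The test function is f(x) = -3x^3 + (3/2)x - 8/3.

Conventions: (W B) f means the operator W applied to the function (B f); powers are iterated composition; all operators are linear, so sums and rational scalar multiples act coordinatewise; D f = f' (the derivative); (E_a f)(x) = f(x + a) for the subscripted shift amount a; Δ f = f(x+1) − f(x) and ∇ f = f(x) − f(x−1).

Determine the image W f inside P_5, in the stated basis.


D f = -9x^2 + 3/2
∇ f = -9x^2 + 9x - 3/2
(D + ∇) f = -18x^2 + 9x
D f = -9x^2 + 3/2
E_{1} D f = -9x^2 - 18x - 15/2
((D + ∇) + E_{1} D) f = -27x^2 - 9x - 15/2

the image equals g(x) = -27x^2 - 9x - 15/2


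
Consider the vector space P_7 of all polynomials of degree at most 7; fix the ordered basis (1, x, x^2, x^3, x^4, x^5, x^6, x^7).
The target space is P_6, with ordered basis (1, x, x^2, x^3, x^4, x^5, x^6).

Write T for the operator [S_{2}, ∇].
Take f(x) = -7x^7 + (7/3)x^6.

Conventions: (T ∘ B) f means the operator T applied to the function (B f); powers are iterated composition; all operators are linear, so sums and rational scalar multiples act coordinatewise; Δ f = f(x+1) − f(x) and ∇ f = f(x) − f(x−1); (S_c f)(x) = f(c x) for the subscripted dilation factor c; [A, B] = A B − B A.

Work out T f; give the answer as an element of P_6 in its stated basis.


∇ f = -49x^6 + 161x^5 - 280x^4 + (875/3)x^3 - 182x^2 + 63x - 28/3
S_{2} ∇ f = -3136x^6 + 5152x^5 - 4480x^4 + (7000/3)x^3 - 728x^2 + 126x - 28/3
S_{2} f = -896x^7 + (448/3)x^6
∇ S_{2} f = -6272x^6 + 19712x^5 - 33600x^4 + (103040/3)x^3 - 21056x^2 + 7168x - 3136/3
[S_{2}, ∇] f = 3136x^6 - 14560x^5 + 29120x^4 - (96040/3)x^3 + 20328x^2 - 7042x + 1036

the image equals g(x) = 3136x^6 - 14560x^5 + 29120x^4 - (96040/3)x^3 + 20328x^2 - 7042x + 1036


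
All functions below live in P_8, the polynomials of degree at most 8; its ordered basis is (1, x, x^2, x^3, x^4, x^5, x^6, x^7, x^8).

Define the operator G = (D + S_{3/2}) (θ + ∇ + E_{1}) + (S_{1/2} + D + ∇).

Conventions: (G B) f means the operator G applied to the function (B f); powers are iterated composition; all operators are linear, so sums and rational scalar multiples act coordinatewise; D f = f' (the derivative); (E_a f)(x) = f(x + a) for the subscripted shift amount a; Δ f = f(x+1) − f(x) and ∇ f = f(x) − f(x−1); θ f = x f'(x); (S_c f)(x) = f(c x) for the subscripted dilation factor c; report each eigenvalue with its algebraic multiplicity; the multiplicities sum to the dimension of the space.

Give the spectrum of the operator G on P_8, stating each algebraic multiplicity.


image of 1: 2
image of x: (7/2)x + 6
image of x^2: 7x^2 + 16x + 3
image of x^3: (109/8)x^3 + (63/2)x^2 + 9x + 3
image of x^4: (203/8)x^4 + 55x^3 + 18x^2 + 16x + 7
image of x^5: (1459/32)x^5 + (725/8)x^4 + 30x^3 + 55x^2 + 35x + 3
image of x^6: (319/4)x^6 + (1161/8)x^5 + 45x^4 + 155x^3 + 105x^2 + 24x + 11
image of x^7: (17497/128)x^7 + (7343/32)x^6 + 63x^5 + (3115/8)x^4 + 245x^3 + (231/2)x^2 + 77x + 3
image of x^8: (29525/128)x^8 + (2891/8)x^7 + 84x^6 + (1813/2)x^5 + 490x^4 + 434x^3 + 308x^2 + 32x + 15
the matrix is upper triangular; its diagonal is (2, 7/2, 7, 109/8, 203/8, 1459/32, 319/4, 17497/128, 29525/128)
for a triangular matrix the eigenvalues are the diagonal entries, with algebraic multiplicity their repetition count

λ = 2 (multiplicity 1), λ = 7/2 (multiplicity 1), λ = 7 (multiplicity 1), λ = 109/8 (multiplicity 1), λ = 203/8 (multiplicity 1), λ = 1459/32 (multiplicity 1), λ = 319/4 (multiplicity 1), λ = 17497/128 (multiplicity 1), λ = 29525/128 (multiplicity 1)


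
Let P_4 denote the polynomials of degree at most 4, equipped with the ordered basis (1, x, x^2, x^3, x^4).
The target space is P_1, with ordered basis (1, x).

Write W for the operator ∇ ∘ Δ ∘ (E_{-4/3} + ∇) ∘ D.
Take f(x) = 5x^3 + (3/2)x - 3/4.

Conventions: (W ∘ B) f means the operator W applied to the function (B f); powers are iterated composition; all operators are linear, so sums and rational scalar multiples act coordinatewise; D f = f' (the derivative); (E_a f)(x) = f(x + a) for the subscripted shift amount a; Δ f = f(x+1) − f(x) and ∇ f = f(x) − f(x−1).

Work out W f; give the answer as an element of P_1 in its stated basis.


D f = 15x^2 + 3/2
E_{-4/3} D f = 15x^2 - 40x + 169/6
∇ D f = 30x - 15
(E_{-4/3} + ∇) D f = 15x^2 - 10x + 79/6
Δ (E_{-4/3} + ∇) D f = 30x + 5
∇ Δ (E_{-4/3} + ∇) D f = 30

g(x) = 30


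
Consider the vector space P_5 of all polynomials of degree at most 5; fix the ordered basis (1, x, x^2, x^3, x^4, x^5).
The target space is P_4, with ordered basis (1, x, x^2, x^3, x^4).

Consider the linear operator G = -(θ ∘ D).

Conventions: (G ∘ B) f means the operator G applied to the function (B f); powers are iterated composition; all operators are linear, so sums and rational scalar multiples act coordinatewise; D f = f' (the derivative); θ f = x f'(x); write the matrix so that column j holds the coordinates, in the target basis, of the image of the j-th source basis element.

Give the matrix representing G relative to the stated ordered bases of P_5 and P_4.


the matrix is [[0, 0, 0, 0, 0, 0]; [0, 0, -2, 0, 0, 0]; [0, 0, 0, -6, 0, 0]; [0, 0, 0, 0, -12, 0]; [0, 0, 0, 0, 0, -20]] (rows listed top to bottom)

image of 1: 0
image of x: 0
image of x^2: -2x
image of x^3: -6x^2
image of x^4: -12x^3
image of x^5: -20x^4
each image's coordinates form column j of the matrix


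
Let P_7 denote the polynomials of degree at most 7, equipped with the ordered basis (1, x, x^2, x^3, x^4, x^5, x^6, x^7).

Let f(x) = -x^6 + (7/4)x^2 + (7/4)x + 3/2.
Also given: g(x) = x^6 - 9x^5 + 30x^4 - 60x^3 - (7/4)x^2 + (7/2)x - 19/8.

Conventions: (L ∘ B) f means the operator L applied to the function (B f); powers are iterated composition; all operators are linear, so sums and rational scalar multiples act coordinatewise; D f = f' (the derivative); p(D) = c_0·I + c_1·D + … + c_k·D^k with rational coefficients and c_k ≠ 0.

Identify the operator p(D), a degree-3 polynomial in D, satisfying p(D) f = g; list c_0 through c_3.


D^0 f = -x^6 + (7/4)x^2 + (7/4)x + 3/2
D^1 f = -6x^5 + (7/2)x + 7/4
D^2 f = -30x^4 + 7/2
D^3 f = -120x^3
matching coefficients of g against c_0 f + c_1 Df + … from the top degree down determines the c_i
solution: c_0 = -1, c_1 = 3/2, c_2 = -1, c_3 = 1/2

p(D) = -I + (3/2)·D − D^2 + (1/2)·D^3, i.e. c_0 = -1, c_1 = 3/2, c_2 = -1, c_3 = 1/2


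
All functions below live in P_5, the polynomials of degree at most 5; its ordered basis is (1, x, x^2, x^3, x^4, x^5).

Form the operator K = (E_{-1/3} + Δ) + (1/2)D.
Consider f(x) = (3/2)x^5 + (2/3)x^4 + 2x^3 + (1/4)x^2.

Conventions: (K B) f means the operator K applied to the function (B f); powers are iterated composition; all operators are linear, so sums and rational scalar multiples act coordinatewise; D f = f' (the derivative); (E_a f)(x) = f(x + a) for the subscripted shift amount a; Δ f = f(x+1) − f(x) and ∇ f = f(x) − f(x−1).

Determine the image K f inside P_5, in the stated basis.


E_{-1/3} f = (3/2)x^5 - (11/6)x^4 + (25/9)x^3 - (67/36)x^2 + (40/81)x - 43/972
Δ f = (15/2)x^4 + (53/3)x^3 + 25x^2 + (50/3)x + 53/12
(E_{-1/3} + Δ) f = (3/2)x^5 + (17/3)x^4 + (184/9)x^3 + (833/36)x^2 + (1390/81)x + 2125/486
D f = (15/2)x^4 + (8/3)x^3 + 6x^2 + (1/2)x
((1/2)D) f = (15/4)x^4 + (4/3)x^3 + 3x^2 + (1/4)x
((E_{-1/3} + Δ) + (1/2)D) f = (3/2)x^5 + (113/12)x^4 + (196/9)x^3 + (941/36)x^2 + (5641/324)x + 2125/486

the result is g(x) = (3/2)x^5 + (113/12)x^4 + (196/9)x^3 + (941/36)x^2 + (5641/324)x + 2125/486


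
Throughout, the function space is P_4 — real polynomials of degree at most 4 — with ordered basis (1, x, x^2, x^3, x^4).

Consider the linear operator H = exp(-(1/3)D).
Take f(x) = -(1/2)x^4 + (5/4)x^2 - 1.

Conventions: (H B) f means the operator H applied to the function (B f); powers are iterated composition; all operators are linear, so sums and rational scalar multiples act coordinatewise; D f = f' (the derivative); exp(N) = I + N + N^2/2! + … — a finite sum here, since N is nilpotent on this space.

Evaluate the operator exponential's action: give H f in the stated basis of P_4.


the image equals g(x) = -(1/2)x^4 + (2/3)x^3 + (11/12)x^2 - (41/54)x - 281/324

order-1 term: (2/3)x^3 - (5/6)x
order-2 term: -(1/3)x^2 + 5/36
order-3 term: (2/27)x
order-4 term: -1/162
the series for exp(-(1/3)D) f terminates at order 4
exp(-(1/3)D) f = -(1/2)x^4 + (2/3)x^3 + (11/12)x^2 - (41/54)x - 281/324


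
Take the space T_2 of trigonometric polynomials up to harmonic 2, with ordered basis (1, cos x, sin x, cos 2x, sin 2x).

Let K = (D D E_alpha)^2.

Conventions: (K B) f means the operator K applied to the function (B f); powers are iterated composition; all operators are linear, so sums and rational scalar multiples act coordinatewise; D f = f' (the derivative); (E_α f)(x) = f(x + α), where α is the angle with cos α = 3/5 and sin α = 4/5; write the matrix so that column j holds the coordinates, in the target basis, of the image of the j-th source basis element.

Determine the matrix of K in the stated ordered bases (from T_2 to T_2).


the matrix is [[0, 0, 0, 0, 0]; [0, -7/25, 24/25, 0, 0]; [0, -24/25, -7/25, 0, 0]; [0, 0, 0, -8432/625, -5376/625]; [0, 0, 0, 5376/625, -8432/625]] (rows listed top to bottom)

image of 1: 0
image of cos x: -(7/25)cos x - (24/25)sin x
image of sin x: (24/25)cos x - (7/25)sin x
image of cos 2x: -(8432/625)cos 2x + (5376/625)sin 2x
image of sin 2x: -(5376/625)cos 2x - (8432/625)sin 2x
each image's coordinates form column j of the matrix


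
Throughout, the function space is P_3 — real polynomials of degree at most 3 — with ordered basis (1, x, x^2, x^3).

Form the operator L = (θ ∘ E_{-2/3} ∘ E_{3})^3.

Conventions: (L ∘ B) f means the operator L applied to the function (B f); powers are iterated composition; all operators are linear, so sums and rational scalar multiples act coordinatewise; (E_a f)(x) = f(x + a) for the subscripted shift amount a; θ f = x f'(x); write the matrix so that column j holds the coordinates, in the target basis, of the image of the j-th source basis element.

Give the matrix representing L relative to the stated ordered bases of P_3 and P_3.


the matrix is [[0, 0, 0, 0]; [0, 1, 98/3, 1813/3]; [0, 0, 8, 266]; [0, 0, 0, 27]] (rows listed top to bottom)

image of 1: 0
image of x: x
image of x^2: 8x^2 + (98/3)x
image of x^3: 27x^3 + 266x^2 + (1813/3)x
each image's coordinates form column j of the matrix


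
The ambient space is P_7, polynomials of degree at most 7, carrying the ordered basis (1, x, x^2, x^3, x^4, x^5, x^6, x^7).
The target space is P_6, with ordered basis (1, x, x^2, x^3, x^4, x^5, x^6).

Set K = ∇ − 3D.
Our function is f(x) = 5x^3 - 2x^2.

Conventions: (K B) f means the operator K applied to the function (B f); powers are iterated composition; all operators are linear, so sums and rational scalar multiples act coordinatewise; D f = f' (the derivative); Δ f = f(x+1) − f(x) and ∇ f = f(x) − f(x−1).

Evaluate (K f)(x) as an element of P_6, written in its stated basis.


∇ f = 15x^2 - 19x + 7
D f = 15x^2 - 4x
(-3D) f = -45x^2 + 12x
(∇ − 3D) f = -30x^2 - 7x + 7

the image equals g(x) = -30x^2 - 7x + 7


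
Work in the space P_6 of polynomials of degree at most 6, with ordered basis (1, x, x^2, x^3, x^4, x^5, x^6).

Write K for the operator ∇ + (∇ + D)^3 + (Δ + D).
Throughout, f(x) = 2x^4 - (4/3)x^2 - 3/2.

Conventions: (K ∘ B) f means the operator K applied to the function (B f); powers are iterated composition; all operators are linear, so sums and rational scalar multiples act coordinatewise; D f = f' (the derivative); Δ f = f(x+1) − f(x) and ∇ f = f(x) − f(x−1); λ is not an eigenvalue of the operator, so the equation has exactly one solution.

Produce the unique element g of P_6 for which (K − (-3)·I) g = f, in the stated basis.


write g with unknown coordinates in the stated basis and equate coefficients in (K − (-3)·I) g = f
solving from the highest basis element down gives g = (2/3)x^4 - (8/3)x^3 + (68/9)x^2 - (536/9)x + 271/2
check: K g = 8x^3 - 24x^2 + (536/3)x - 408
so K g − (-3)·g = 2x^4 - (4/3)x^2 - 3/2 = f ✓

the image equals g(x) = (2/3)x^4 - (8/3)x^3 + (68/9)x^2 - (536/9)x + 271/2


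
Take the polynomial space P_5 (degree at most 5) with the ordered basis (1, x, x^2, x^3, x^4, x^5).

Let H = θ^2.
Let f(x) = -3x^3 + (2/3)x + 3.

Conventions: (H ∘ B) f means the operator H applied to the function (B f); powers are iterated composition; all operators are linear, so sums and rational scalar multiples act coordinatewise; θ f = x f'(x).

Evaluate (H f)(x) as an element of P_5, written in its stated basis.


g(x) = -27x^3 + (2/3)x

θ f = -9x^3 + (2/3)x
θ θ f = -27x^3 + (2/3)x


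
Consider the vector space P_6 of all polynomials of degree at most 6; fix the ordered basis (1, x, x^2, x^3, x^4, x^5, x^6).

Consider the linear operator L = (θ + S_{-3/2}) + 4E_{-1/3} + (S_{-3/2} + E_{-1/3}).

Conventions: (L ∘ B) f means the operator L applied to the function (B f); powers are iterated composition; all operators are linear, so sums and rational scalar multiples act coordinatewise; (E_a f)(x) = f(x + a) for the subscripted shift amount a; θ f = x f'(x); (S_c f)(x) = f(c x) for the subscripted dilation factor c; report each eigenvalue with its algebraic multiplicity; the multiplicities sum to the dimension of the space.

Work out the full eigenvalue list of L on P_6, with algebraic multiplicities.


image of 1: 7
image of x: 3x - 5/3
image of x^2: (23/2)x^2 - (10/3)x + 5/9
image of x^3: (5/4)x^3 - 5x^2 + (5/3)x - 5/27
image of x^4: (153/8)x^4 - (20/3)x^3 + (10/3)x^2 - (20/27)x + 5/81
image of x^5: -(83/16)x^5 - (25/3)x^4 + (50/9)x^3 - (50/27)x^2 + (25/81)x - 5/243
image of x^6: (1081/32)x^6 - 10x^5 + (25/3)x^4 - (100/27)x^3 + (25/27)x^2 - (10/81)x + 5/729
the matrix is upper triangular; its diagonal is (7, 3, 23/2, 5/4, 153/8, -83/16, 1081/32)
for a triangular matrix the eigenvalues are the diagonal entries, with algebraic multiplicity their repetition count

λ = -83/16 (multiplicity 1), λ = 5/4 (multiplicity 1), λ = 3 (multiplicity 1), λ = 7 (multiplicity 1), λ = 23/2 (multiplicity 1), λ = 153/8 (multiplicity 1), λ = 1081/32 (multiplicity 1)


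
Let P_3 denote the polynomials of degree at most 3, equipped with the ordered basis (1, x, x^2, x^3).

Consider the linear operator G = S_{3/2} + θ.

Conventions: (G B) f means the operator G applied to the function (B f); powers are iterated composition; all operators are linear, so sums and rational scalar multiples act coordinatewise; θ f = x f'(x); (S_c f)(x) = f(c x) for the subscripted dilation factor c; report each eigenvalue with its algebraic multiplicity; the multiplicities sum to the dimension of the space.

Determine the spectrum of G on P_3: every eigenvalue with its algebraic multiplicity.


image of 1: 1
image of x: (5/2)x
image of x^2: (17/4)x^2
image of x^3: (51/8)x^3
the matrix is upper triangular; its diagonal is (1, 5/2, 17/4, 51/8)
for a triangular matrix the eigenvalues are the diagonal entries, with algebraic multiplicity their repetition count

λ = 1 (multiplicity 1), λ = 5/2 (multiplicity 1), λ = 17/4 (multiplicity 1), λ = 51/8 (multiplicity 1)


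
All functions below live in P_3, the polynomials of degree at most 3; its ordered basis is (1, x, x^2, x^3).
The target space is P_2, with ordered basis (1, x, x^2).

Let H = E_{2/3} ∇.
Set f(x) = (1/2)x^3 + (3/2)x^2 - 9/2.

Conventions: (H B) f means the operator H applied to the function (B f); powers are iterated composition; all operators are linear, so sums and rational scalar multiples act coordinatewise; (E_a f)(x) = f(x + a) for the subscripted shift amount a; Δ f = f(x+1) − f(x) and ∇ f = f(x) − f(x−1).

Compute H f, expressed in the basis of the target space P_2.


∇ f = (3/2)x^2 + (3/2)x - 1
E_{2/3} ∇ f = (3/2)x^2 + (7/2)x + 2/3

g(x) = (3/2)x^2 + (7/2)x + 2/3


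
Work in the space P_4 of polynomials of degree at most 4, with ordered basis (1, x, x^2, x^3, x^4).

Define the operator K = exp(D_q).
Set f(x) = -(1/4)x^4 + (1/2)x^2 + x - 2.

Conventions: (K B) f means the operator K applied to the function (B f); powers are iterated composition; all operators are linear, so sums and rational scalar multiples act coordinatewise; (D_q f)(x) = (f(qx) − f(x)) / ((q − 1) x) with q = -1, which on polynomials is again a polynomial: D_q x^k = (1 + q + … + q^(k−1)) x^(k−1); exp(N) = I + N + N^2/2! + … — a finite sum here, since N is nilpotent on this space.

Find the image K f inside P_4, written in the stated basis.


order-1 term: 1
the series for exp(D_q) f terminates at order 1
exp(D_q) f = -(1/4)x^4 + (1/2)x^2 + x - 1

g(x) = -(1/4)x^4 + (1/2)x^2 + x - 1


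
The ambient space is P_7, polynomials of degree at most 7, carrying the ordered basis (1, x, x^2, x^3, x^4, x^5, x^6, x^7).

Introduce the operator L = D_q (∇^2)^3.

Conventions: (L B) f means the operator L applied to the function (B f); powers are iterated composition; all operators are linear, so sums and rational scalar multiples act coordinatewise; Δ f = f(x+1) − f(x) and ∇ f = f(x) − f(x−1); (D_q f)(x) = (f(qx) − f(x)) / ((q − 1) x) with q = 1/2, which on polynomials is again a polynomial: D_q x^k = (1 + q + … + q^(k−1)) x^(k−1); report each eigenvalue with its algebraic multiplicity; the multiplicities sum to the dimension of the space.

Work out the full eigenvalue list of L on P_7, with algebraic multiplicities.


image of 1: 0
image of x: 0
image of x^2: 0
image of x^3: 0
image of x^4: 0
image of x^5: 0
image of x^6: 0
image of x^7: 5040
the matrix is upper triangular; its diagonal is (0, 0, 0, 0, 0, 0, 0, 0)
for a triangular matrix the eigenvalues are the diagonal entries, with algebraic multiplicity their repetition count

λ = 0 (multiplicity 8)


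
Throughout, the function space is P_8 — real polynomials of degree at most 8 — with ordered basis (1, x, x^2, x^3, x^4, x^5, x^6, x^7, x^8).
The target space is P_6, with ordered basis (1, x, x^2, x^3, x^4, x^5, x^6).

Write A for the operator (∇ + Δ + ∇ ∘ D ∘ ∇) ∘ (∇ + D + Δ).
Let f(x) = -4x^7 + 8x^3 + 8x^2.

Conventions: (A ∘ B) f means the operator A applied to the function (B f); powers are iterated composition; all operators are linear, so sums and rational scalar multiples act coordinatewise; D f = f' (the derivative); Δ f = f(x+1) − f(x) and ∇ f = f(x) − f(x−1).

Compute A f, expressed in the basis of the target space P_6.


the result is g(x) = -1008x^5 - 15680x^3 + 30240x^2 - 45632x + 21936

∇ f = -28x^6 + 84x^5 - 140x^4 + 140x^3 - 60x^2 + 20x - 4
D f = -28x^6 + 24x^2 + 16x
Δ f = -28x^6 - 84x^5 - 140x^4 - 140x^3 - 60x^2 + 12x + 12
(∇ + D + Δ) f = -84x^6 - 280x^4 - 96x^2 + 48x + 8
∇ (∇ + D + Δ) f = -504x^5 + 1260x^4 - 2800x^3 + 2940x^2 - 1816x + 508
Δ (∇ + D + Δ) f = -504x^5 - 1260x^4 - 2800x^3 - 2940x^2 - 1816x - 412
∇ (∇ + D + Δ) f = -504x^5 + 1260x^4 - 2800x^3 + 2940x^2 - 1816x + 508
D ∇ (∇ + D + Δ) f = -2520x^4 + 5040x^3 - 8400x^2 + 5880x - 1816
∇ D ∇ (∇ + D + Δ) f = -10080x^3 + 30240x^2 - 42000x + 21840
(∇ + Δ + ∇ ∘ D ∘ ∇) (∇ + D + Δ) f = -1008x^5 - 15680x^3 + 30240x^2 - 45632x + 21936


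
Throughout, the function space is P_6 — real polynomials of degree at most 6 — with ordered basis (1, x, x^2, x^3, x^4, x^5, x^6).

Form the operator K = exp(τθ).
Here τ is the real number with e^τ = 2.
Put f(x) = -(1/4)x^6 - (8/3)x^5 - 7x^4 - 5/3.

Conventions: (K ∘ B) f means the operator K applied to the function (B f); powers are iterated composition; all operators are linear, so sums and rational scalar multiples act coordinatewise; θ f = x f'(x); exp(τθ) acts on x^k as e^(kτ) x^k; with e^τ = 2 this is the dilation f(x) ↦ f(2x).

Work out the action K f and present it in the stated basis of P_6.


the image equals g(x) = -16x^6 - (256/3)x^5 - 112x^4 - 5/3

exp(τθ) x^k = e^(kτ) x^k; with e^τ = 2 this sends x^k to 2^k x^k
x^4 ↦ 16 x^4
x^5 ↦ 32 x^5
x^6 ↦ 64 x^6
applying this coordinatewise to f: exp(τθ) f = -16x^6 - (256/3)x^5 - 112x^4 - 5/3


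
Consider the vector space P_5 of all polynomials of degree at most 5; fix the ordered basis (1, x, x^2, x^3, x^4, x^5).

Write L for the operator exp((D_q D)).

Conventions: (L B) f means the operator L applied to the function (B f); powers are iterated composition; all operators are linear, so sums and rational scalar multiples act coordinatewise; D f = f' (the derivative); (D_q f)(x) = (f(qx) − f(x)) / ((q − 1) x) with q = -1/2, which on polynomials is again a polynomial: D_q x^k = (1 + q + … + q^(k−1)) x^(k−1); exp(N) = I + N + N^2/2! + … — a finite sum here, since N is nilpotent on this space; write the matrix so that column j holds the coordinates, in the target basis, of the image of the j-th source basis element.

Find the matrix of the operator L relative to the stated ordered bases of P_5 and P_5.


the matrix is [[1, 0, 2, 0, 3, 0]; [0, 1, 0, 3/2, 0, 75/32]; [0, 0, 1, 0, 3, 0]; [0, 0, 0, 1, 0, 25/8]; [0, 0, 0, 0, 1, 0]; [0, 0, 0, 0, 0, 1]] (rows listed top to bottom)

image of 1: 1
image of x: x
image of x^2: x^2 + 2
image of x^3: x^3 + (3/2)x
image of x^4: x^4 + 3x^2 + 3
image of x^5: x^5 + (25/8)x^3 + (75/32)x
each image's coordinates form column j of the matrix


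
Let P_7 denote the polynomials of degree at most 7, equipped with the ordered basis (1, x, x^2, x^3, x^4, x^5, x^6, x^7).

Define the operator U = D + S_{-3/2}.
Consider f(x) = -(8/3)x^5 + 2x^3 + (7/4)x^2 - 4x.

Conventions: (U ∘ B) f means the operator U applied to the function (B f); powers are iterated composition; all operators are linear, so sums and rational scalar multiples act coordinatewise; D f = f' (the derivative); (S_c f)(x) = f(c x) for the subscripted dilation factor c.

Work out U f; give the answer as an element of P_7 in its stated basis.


D f = -(40/3)x^4 + 6x^2 + (7/2)x - 4
S_{-3/2} f = (81/4)x^5 - (27/4)x^3 + (63/16)x^2 + 6x
(D + S_{-3/2}) f = (81/4)x^5 - (40/3)x^4 - (27/4)x^3 + (159/16)x^2 + (19/2)x - 4

the result is g(x) = (81/4)x^5 - (40/3)x^4 - (27/4)x^3 + (159/16)x^2 + (19/2)x - 4


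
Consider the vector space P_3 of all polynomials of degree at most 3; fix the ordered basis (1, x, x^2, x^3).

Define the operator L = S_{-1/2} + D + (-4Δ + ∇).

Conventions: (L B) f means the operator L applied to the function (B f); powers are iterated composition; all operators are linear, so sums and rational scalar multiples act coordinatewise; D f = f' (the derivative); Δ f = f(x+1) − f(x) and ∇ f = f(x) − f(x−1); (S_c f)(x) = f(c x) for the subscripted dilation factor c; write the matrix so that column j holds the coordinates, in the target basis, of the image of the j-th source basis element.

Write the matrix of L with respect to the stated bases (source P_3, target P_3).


image of 1: 1
image of x: -(1/2)x - 2
image of x^2: (1/4)x^2 - 4x - 5
image of x^3: -(1/8)x^3 - 6x^2 - 15x - 3
each image's coordinates form column j of the matrix

the matrix is [[1, -2, -5, -3]; [0, -1/2, -4, -15]; [0, 0, 1/4, -6]; [0, 0, 0, -1/8]] (rows listed top to bottom)


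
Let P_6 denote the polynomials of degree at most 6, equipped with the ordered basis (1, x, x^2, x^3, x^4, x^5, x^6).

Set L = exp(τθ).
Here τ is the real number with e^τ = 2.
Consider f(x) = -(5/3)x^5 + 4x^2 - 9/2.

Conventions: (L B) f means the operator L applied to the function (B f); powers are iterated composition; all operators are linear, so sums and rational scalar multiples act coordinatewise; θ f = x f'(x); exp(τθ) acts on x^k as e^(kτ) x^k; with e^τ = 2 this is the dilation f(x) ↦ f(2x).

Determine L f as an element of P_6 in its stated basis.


exp(τθ) x^k = e^(kτ) x^k; with e^τ = 2 this sends x^k to 2^k x^k
x^2 ↦ 4 x^2
x^5 ↦ 32 x^5
applying this coordinatewise to f: exp(τθ) f = -(160/3)x^5 + 16x^2 - 9/2

the image equals g(x) = -(160/3)x^5 + 16x^2 - 9/2


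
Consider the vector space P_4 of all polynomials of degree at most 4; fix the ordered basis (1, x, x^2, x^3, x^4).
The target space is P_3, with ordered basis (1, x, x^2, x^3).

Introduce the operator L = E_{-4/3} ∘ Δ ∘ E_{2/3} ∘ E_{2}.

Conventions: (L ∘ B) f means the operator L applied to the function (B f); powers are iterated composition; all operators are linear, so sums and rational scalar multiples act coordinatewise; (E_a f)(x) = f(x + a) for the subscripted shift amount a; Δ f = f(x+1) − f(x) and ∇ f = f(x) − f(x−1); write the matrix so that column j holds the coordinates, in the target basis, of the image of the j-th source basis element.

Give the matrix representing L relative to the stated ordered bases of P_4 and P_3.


the matrix is [[0, 1, 11/3, 31/3, 715/27]; [0, 0, 2, 11, 124/3]; [0, 0, 0, 3, 22]; [0, 0, 0, 0, 4]] (rows listed top to bottom)

image of 1: 0
image of x: 1
image of x^2: 2x + 11/3
image of x^3: 3x^2 + 11x + 31/3
image of x^4: 4x^3 + 22x^2 + (124/3)x + 715/27
each image's coordinates form column j of the matrix


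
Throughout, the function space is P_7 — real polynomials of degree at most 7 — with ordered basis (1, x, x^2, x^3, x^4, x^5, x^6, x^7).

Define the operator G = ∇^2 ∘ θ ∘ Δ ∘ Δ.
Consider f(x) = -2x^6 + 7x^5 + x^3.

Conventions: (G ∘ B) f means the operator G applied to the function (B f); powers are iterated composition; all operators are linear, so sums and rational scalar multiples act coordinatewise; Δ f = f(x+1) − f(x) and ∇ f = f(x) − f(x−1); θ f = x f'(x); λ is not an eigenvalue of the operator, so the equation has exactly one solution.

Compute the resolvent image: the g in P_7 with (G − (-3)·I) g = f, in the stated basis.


the result is g(x) = -(2/3)x^6 + (7/3)x^5 + (1/3)x^3 + 320x^2 - 440x + 520/3

write g with unknown coordinates in the stated basis and equate coefficients in (G − (-3)·I) g = f
solving from the highest basis element down gives g = -(2/3)x^6 + (7/3)x^5 + (1/3)x^3 + 320x^2 - 440x + 520/3
check: G g = -960x^2 + 1320x - 520
so G g − (-3)·g = -2x^6 + 7x^5 + x^3 = f ✓


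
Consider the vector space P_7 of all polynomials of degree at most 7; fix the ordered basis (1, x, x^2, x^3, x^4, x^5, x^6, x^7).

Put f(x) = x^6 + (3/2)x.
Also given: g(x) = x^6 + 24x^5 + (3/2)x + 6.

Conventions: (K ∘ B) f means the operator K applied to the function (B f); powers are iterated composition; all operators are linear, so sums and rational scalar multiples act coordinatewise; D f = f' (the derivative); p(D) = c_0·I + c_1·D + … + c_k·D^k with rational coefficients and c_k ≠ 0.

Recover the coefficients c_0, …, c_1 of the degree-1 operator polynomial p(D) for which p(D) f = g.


D^0 f = x^6 + (3/2)x
D^1 f = 6x^5 + 3/2
matching coefficients of g against c_0 f + c_1 Df + … from the top degree down determines the c_i
solution: c_0 = 1, c_1 = 4

c_0 = 1, c_1 = 4


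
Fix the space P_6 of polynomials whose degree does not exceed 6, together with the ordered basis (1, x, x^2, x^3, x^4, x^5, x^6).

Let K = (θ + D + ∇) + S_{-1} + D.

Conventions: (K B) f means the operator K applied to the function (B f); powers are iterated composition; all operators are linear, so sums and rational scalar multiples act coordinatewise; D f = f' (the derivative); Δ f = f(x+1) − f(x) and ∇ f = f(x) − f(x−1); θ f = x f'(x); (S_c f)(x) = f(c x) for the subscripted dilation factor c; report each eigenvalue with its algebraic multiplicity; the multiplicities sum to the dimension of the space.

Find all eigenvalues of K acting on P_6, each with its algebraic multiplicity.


image of 1: 1
image of x: 3
image of x^2: 3x^2 + 6x - 1
image of x^3: 2x^3 + 9x^2 - 3x + 1
image of x^4: 5x^4 + 12x^3 - 6x^2 + 4x - 1
image of x^5: 4x^5 + 15x^4 - 10x^3 + 10x^2 - 5x + 1
image of x^6: 7x^6 + 18x^5 - 15x^4 + 20x^3 - 15x^2 + 6x - 1
the matrix is upper triangular; its diagonal is (1, 0, 3, 2, 5, 4, 7)
for a triangular matrix the eigenvalues are the diagonal entries, with algebraic multiplicity their repetition count

λ = 0 (multiplicity 1), λ = 1 (multiplicity 1), λ = 2 (multiplicity 1), λ = 3 (multiplicity 1), λ = 4 (multiplicity 1), λ = 5 (multiplicity 1), λ = 7 (multiplicity 1)


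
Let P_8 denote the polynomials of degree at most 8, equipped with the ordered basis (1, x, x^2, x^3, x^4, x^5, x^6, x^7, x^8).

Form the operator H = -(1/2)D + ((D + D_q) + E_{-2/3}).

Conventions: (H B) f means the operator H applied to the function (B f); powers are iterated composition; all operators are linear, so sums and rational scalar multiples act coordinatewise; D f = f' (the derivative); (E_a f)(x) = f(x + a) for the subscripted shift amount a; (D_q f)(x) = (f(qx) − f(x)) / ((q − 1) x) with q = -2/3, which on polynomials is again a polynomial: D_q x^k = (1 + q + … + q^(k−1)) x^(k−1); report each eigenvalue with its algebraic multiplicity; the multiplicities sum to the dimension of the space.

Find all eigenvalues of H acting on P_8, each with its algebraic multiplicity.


image of 1: 1
image of x: x + 5/6
image of x^2: x^2 + 4/9
image of x^3: x^3 + (5/18)x^2 + (4/3)x - 8/27
image of x^4: x^4 - (5/27)x^3 + (8/3)x^2 - (32/27)x + 16/81
image of x^5: x^5 - (25/162)x^4 + (40/9)x^3 - (80/27)x^2 + (80/81)x - 32/243
image of x^6: x^6 - (110/243)x^5 + (20/3)x^4 - (160/27)x^3 + (80/27)x^2 - (64/81)x + 64/729
image of x^7: x^7 - (775/1458)x^6 + (28/3)x^5 - (280/27)x^4 + (560/81)x^3 - (224/81)x^2 + (448/729)x - 128/2187
image of x^8: x^8 - (1655/2187)x^7 + (112/9)x^6 - (448/27)x^5 + (1120/81)x^4 - (1792/243)x^3 + (1792/729)x^2 - (1024/2187)x + 256/6561
the matrix is upper triangular; its diagonal is (1, 1, 1, 1, 1, 1, 1, 1, 1)
for a triangular matrix the eigenvalues are the diagonal entries, with algebraic multiplicity their repetition count

λ = 1 (multiplicity 9)


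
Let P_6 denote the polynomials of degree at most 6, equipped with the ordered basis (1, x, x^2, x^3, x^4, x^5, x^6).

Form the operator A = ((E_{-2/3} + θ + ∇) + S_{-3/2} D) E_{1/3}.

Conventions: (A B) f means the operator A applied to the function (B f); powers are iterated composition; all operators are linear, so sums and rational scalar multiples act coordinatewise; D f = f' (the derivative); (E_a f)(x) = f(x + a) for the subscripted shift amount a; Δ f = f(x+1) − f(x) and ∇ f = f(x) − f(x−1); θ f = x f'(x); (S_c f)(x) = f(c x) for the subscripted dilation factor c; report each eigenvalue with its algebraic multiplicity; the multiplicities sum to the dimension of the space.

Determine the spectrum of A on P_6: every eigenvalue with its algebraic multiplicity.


image of 1: 1
image of x: 2x + 5/3
image of x^2: 3x^2 - x + 4/9
image of x^3: 4x^3 + (43/4)x^2 - (10/3)x + 17/27
image of x^4: 5x^4 - (41/6)x^3 + 9x^2 - (2/3)x - 2/81
image of x^5: 6x^5 + (565/16)x^4 - (385/18)x^3 + (605/54)x^2 - (155/81)x + 47/243
image of x^6: 7x^6 - (505/16)x^5 + (1295/24)x^4 - (775/54)x^3 + (25/9)x^2 + (7/27)x - 44/729
the matrix is upper triangular; its diagonal is (1, 2, 3, 4, 5, 6, 7)
for a triangular matrix the eigenvalues are the diagonal entries, with algebraic multiplicity their repetition count

λ = 1 (multiplicity 1), λ = 2 (multiplicity 1), λ = 3 (multiplicity 1), λ = 4 (multiplicity 1), λ = 5 (multiplicity 1), λ = 6 (multiplicity 1), λ = 7 (multiplicity 1)
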